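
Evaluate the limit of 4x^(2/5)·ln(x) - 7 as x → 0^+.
The product is a 0·∞ indeterminate form at x → 0⁺.
Rewrite the product as 4·ln(x) / x^(-2/5) and apply L'Hôpital, or use the standard hierarchy x^(-2/5) ≫ |ln x| as x → 0⁺.
The indeterminate product → 0, so the limit = -7.

Final answer: -7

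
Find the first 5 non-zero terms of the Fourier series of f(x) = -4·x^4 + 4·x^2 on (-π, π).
(-208 + 32·π^2)·cos(x) + (16 - 8·π^2)·cos(2·x) + (-112/27 + 32·π^2/9)·cos(3·x) + (7/4 - 2·π^2)·cos(4·x) - 4·π^4/5 + 4·π^2/3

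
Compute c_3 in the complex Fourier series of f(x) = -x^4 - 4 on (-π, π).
Compute the real Fourier coefficients first: a_3 = -16/27 + 8·π^2/9, b_3 = 0.
Then c_3 = (a_3 − i·b_3)/2 = -8/27 + 4·π^2/9.

Final answer: -8/27 + 4·π^2/9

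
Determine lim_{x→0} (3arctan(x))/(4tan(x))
Both numerator and denominator → 0 as x → 0; this is a 0/0 indeterminate form.
Expand each to leading order near x = 0: numerator ~ 3·x, denominator ~ 4·x.
The limit of the ratio is 3/4.

Final answer: 3/4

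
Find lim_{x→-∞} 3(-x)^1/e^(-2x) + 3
The quotient is an ∞/∞ indeterminate form as x → -∞.
Compare growth rates of the dominant terms (exponentials ≫ polynomials ≫ logarithms), or apply L'Hôpital's rule; the quotient → 0.
Adding the constant: 0 + 3 = 3. Limit = 3.

Final answer: 3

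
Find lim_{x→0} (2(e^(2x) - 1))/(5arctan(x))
Both numerator and denominator → 0 as x → 0; this is a 0/0 indeterminate form.
Expand each to leading order near x = 0: numerator ~ 4·x, denominator ~ 5·x.
The limit of the ratio is 4/5.

Final answer: 4/5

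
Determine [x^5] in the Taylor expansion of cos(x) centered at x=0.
Expand to order 5: cos(x) = x^4/24 - x^2/2 + 1 + O(x^6).
The coefficient of x^5 is 0.

Final answer: 0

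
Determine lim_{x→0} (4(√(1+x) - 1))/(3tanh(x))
Both numerator and denominator → 0 as x → 0; this is a 0/0 indeterminate form.
Expand each to leading order near x = 0: numerator ~ 2·x, denominator ~ 3·x.
The limit of the ratio is 2/3.

Final answer: 2/3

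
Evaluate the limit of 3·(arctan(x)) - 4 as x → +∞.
Evaluate the dominant behaviour as x → +∞; each term tends to a finite value or vanishes.
Limit = -4 + 3·π/2.

Final answer: -4 + 3·π/2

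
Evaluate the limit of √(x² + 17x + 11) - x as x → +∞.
This is an ∞ − ∞ indeterminate form.
Multiply and divide by the conjugate √(x²+17x + 11) + x; the x² terms cancel, leaving (17x + 11)/(√(x²+17x + 11)+x) → 17/2.
Limit = 17/2.

Final answer: 17/2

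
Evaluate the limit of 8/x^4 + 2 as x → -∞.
Evaluate the dominant behaviour as x → -∞; each term tends to a finite value or vanishes.
Limit = 2.

Final answer: 2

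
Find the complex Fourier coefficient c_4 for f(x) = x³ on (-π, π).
Compute the real Fourier coefficients first: a_4 = 0, b_4 = 3/16 - π^2/2.
Then c_4 = (a_4 − i·b_4)/2 = -3·i/32 + i·π^2/4.

Final answer: -3·i/32 + i·π^2/4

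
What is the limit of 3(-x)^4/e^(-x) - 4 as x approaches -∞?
The quotient is an ∞/∞ indeterminate form as x → -∞.
Compare growth rates of the dominant terms (exponentials ≫ polynomials ≫ logarithms), or apply L'Hôpital's rule; the quotient → 0.
Adding the constant: 0 - 4 = -4. Limit = -4.

Final answer: -4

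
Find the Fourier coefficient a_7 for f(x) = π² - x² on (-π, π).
a_7 = (1/π) ∫_{-π}^{π} f(x)·cos(7x) dx.
Evaluate the integral (use parity and integration by parts as needed): a_7 = 4/49.

Final answer: 4/49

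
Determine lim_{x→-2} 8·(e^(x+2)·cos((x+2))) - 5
Direct substitution at x = -2 gives 3.

Final answer: 3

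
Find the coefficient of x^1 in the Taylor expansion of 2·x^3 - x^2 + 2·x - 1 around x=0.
Expand to order 1: 2·x^3 - x^2 + 2·x - 1 = 2·x - 1 + O(x^2).
The coefficient of x^1 is 2.

Final answer: 2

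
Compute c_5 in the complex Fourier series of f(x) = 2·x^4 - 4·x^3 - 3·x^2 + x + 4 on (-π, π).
Compute the real Fourier coefficients first: a_5 = 396/625 - 16·π^2/25, b_5 = 98/125 - 8·π^2/5.
Then c_5 = (a_5 − i·b_5)/2 = -8·π^2/25 + 198/625 - 49·i/125 + 4·i·π^2/5.

Final answer: -8·π^2/25 + 198/625 - 49·i/125 + 4·i·π^2/5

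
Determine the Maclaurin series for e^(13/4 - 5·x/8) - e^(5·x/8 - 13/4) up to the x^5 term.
x^5·(-625·e^(13/4)/786432 - 625·e^(-13/4)/786432) + x^4·(-625·e^(-13/4)/98304 + 625·e^(13/4)/98304) + x^3·(-125·e^(13/4)/3072 - 125·e^(-13/4)/3072) + x^2·(-25·e^(-13/4)/128 + 25·e^(13/4)/128) + x·(-5·e^(13/4)/8 - 5·e^(-13/4)/8) - e^(-13/4) + e^(13/4)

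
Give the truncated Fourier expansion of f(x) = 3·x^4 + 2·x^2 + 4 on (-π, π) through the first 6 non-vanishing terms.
(136 - 24·π^2)·cos(x) + (-7 + 6·π^2)·cos(2·x) + (8/9 - 8·π^2/3)·cos(3·x) + (-1/16 + 3·π^2/2)·cos(4·x) + (-24·π^2/25 - 56/625)·cos(5·x) + 4 + 2·π^2/3 + 3·π^4/5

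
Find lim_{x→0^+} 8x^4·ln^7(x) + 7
The product is a 0·∞ indeterminate form at x → 0⁺.
Rewrite the product as 8·ln^7(x) / x^(-4) and apply L'Hôpital, or use the standard hierarchy x^(-4) ≫ |ln x|^7 as x → 0⁺.
The indeterminate product → 0, so the limit = 7.

Final answer: 7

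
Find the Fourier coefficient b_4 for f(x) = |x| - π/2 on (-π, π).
b_4 = (1/π) ∫_{-π}^{π} f(x)·sin(4x) dx.
Evaluate the integral (use parity and integration by parts as needed): b_4 = 0.

Final answer: 0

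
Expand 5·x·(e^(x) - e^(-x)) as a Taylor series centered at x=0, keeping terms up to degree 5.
5·x^4/3 + 10·x^2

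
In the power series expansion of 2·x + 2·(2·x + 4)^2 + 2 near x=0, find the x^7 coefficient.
Expand to order 7: 2·x + 2·(2·x + 4)^2 + 2 = 8·x^2 + 34·x + 34 + O(x^8).
The coefficient of x^7 is 0.

Final answer: 0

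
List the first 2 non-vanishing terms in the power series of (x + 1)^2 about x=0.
2·x + 1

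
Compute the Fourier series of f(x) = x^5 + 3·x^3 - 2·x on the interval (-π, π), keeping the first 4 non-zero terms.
(-34·π^2 + 2·π^4 + 200)·sin(x) + (-π^4 - 1 + 2·π^2)·sin(2·x) + (-136/81 + 14·π^2/27 + 2·π^4/3)·sin(3·x) + (-π^4/2 - 7·π^2/8 + 85/64)·sin(4·x)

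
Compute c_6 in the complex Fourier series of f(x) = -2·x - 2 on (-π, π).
Compute the real Fourier coefficients first: a_6 = 0, b_6 = 2/3.
Then c_6 = (a_6 − i·b_6)/2 = -i/3.

Final answer: -i/3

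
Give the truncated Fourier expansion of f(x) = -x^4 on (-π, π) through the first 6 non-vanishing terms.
(-48 + 8·π^2)·cos(x) + (3 - 2·π^2)·cos(2·x) + (-16/27 + 8·π^2/9)·cos(3·x) + (3/16 - π^2/2)·cos(4·x) + (-48/625 + 8·π^2/25)·cos(5·x) - π^4/5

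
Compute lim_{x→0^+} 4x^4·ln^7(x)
This is a 0·∞ indeterminate form at x → 0⁺.
Rewrite the product as 4·ln^7(x) / x^(-4) and apply L'Hôpital, or use the standard hierarchy x^(-4) ≫ |ln x|^7 as x → 0⁺.
The indeterminate product → 0, so the limit = 0.

Final answer: 0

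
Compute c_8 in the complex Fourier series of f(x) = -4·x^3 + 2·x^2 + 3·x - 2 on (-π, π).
Compute the real Fourier coefficients first: a_8 = 1/8, b_8 = -27/32 + π^2.
Then c_8 = (a_8 − i·b_8)/2 = 1/16 - i·π^2/2 + 27·i/64.

Final answer: 1/16 - i·π^2/2 + 27·i/64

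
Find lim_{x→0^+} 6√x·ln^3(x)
This is a 0·∞ indeterminate form at x → 0⁺.
Rewrite the product as 6·ln^3(x) / x^(-1/2) and apply L'Hôpital, or use the standard hierarchy x^(-1/2) ≫ |ln x|^3 as x → 0⁺.
The indeterminate product → 0, so the limit = 0.

Final answer: 0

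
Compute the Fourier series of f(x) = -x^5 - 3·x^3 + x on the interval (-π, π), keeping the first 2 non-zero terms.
(-202 - 2·π^4 + 34·π^2)·sin(x) + (-2·π^2 + 2 + π^4)·sin(2·x)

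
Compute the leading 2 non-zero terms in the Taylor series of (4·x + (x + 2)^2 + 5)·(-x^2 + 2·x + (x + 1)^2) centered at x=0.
44·x + 9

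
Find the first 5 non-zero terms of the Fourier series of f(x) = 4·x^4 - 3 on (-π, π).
(192 - 32·π^2)·cos(x) + (-12 + 8·π^2)·cos(2·x) + (64/27 - 32·π^2/9)·cos(3·x) + (-3/4 + 2·π^2)·cos(4·x) - 3 + 4·π^4/5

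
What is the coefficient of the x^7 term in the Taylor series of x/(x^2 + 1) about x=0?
Expand to order 7: x/(x^2 + 1) = -x^7 + x^5 - x^3 + x + O(x^8).
The coefficient of x^7 is -1.

Final answer: -1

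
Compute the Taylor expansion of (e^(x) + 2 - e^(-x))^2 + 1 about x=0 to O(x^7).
8·x^6/45 + x^5/15 + 4·x^4/3 + 4·x^3/3 + 4·x^2 + 8·x + 5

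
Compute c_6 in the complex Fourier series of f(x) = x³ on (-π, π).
Compute the real Fourier coefficients first: a_6 = 0, b_6 = 1/18 - π^2/3.
Then c_6 = (a_6 − i·b_6)/2 = -i/36 + i·π^2/6.

Final answer: -i/36 + i·π^2/6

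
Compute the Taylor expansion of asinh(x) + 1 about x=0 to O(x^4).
-x^3/6 + x + 1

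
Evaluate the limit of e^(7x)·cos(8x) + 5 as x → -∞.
Evaluate the dominant behaviour as x → -∞; each term tends to a finite value or vanishes.
Limit = 5.

Final answer: 5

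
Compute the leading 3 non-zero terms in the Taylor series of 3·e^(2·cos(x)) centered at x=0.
7·x^4·e^(2)/4 - 3·x^2·e^(2) + 3·e^(2)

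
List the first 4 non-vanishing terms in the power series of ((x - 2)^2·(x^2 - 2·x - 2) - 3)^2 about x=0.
78·x^4 + 132·x^3 - 220·x^2 + 121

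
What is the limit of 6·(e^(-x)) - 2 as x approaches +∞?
Evaluate the dominant behaviour as x → +∞; each term tends to a finite value or vanishes.
Limit = -2.

Final answer: -2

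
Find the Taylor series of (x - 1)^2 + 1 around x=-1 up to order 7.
5 - 4·(x + 1) + (x + 1)^2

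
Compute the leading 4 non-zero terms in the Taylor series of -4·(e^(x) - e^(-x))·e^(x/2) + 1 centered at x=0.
-7·x^3/3 - 4·x^2 - 8·x + 1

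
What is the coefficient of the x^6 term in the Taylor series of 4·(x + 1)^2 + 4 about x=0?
Expand to order 6: 4·(x + 1)^2 + 4 = 4·x^2 + 8·x + 8 + O(x^7).
The coefficient of x^6 is 0.

Final answer: 0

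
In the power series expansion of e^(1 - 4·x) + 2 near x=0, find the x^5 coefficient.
Expand to order 5: e^(1 - 4·x) + 2 = -128·e·x^5/15 + 32·e·x^4/3 - 32·e·x^3/3 + 8·e·x^2 - 4·e·x + 2 + e + O(x^6).
The coefficient of x^5 is -128·e/15.

Final answer: -128·e/15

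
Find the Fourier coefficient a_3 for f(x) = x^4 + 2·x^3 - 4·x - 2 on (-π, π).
a_3 = (1/π) ∫_{-π}^{π} f(x)·cos(3x) dx.
Evaluate the integral (use parity and integration by parts as needed): a_3 = 16/27 - 8·π^2/9.

Final answer: 16/27 - 8·π^2/9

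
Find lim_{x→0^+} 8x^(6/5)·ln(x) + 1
The product is a 0·∞ indeterminate form at x → 0⁺.
Rewrite the product as 8·ln(x) / x^(-6/5) and apply L'Hôpital, or use the standard hierarchy x^(-6/5) ≫ |ln x| as x → 0⁺.
The indeterminate product → 0, so the limit = 1.

Final answer: 1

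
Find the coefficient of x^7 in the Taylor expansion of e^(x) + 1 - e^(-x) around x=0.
Expand to order 7: e^(x) + 1 - e^(-x) = x^7/2520 + x^5/60 + x^3/3 + 2·x + 1 + O(x^8).
The coefficient of x^7 is 1/2520.

Final answer: 1/2520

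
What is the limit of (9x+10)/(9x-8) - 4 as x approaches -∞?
Evaluate the dominant behaviour as x → -∞; each term tends to a finite value or vanishes.
Limit = -3.

Final answer: -3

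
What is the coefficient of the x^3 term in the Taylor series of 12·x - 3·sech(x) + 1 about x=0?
Expand to order 3: 12·x - 3·sech(x) + 1 = 3·x^2/2 + 12·x - 2 + O(x^4).
The coefficient of x^3 is 0.

Final answer: 0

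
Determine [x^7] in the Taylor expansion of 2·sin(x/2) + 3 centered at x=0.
Expand to order 7: 2·sin(x/2) + 3 = -x^7/322560 + x^5/1920 - x^3/24 + x + 3 + O(x^8).
The coefficient of x^7 is -1/322560.

Final answer: -1/322560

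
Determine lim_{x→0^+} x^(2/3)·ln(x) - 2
The product is a 0·∞ indeterminate form at x → 0⁺.
Rewrite the product as ln(x) / x^(-2/3) and apply L'Hôpital, or use the standard hierarchy x^(-2/3) ≫ |ln x| as x → 0⁺.
The indeterminate product → 0, so the limit = -2.

Final answer: -2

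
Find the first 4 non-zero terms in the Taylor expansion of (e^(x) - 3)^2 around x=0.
x^3/3 - x^2 - 4·x + 4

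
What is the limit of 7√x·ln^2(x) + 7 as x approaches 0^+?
The product is a 0·∞ indeterminate form at x → 0⁺.
Rewrite the product as 7·ln^2(x) / x^(-1/2) and apply L'Hôpital, or use the standard hierarchy x^(-1/2) ≫ |ln x|^2 as x → 0⁺.
The indeterminate product → 0, so the limit = 7.

Final answer: 7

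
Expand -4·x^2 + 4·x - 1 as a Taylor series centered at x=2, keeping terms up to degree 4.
-9 - 12·(x - 2) - 4·(x - 2)^2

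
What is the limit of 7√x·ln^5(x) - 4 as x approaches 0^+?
The product is a 0·∞ indeterminate form at x → 0⁺.
Rewrite the product as 7·ln^5(x) / x^(-1/2) and apply L'Hôpital, or use the standard hierarchy x^(-1/2) ≫ |ln x|^5 as x → 0⁺.
The indeterminate product → 0, so the limit = -4.

Final answer: -4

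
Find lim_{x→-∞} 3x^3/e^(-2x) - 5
The quotient is an ∞/∞ indeterminate form as x → -∞.
Compare growth rates of the dominant terms (exponentials ≫ polynomials ≫ logarithms), or apply L'Hôpital's rule; the quotient → 0.
Adding the constant: 0 - 5 = -5. Limit = -5.

Final answer: -5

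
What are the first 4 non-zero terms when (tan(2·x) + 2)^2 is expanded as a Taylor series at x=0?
32·x^3/3 + 4·x^2 + 8·x + 4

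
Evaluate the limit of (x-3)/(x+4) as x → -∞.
Evaluate the dominant behaviour as x → -∞; each term tends to a finite value or vanishes.
Limit = 1.

Final answer: 1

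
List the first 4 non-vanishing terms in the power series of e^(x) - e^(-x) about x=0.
x^7/2520 + x^5/60 + x^3/3 + 2·x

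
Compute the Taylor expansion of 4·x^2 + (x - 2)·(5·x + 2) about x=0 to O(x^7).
9·x^2 - 8·x - 4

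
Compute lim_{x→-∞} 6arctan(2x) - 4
Evaluate the dominant behaviour as x → -∞; each term tends to a finite value or vanishes.
Limit = -3·π - 4.

Final answer: -3·π - 4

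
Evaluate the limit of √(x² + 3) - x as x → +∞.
This is an ∞ − ∞ indeterminate form.
Multiply and divide by the conjugate √(x²+3) + x; the x² terms cancel, leaving 3/(√(x²+3)+x) → 0.
Limit = 0.

Final answer: 0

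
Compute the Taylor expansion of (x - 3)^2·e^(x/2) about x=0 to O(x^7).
19·x^6/15360 + 29·x^5/3840 + 3·x^4/128 - x^3/16 - 7·x^2/8 - 3·x/2 + 9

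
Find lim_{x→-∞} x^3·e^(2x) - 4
The product is a 0·∞ indeterminate form at x → -∞.
Rewrite the product as x^3 / e^(-2x) (an ∞/∞ form) and apply L'Hôpital, or use the standard hierarchy e^(2|x|) ≫ |x^3| as x → -∞.
The indeterminate product → 0, so the limit = -4.

Final answer: -4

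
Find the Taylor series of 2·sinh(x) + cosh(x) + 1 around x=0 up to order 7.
x^7/2520 + x^6/720 + x^5/60 + x^4/24 + x^3/3 + x^2/2 + 2·x + 2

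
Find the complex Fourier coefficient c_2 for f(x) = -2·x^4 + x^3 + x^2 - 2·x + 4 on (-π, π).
Compute the real Fourier coefficients first: a_2 = 7 - 4·π^2, b_2 = 7/2 - π^2.
Then c_2 = (a_2 − i·b_2)/2 = -2·π^2 + 7/2 - 7·i/4 + i·π^2/2.

Final answer: -2·π^2 + 7/2 - 7·i/4 + i·π^2/2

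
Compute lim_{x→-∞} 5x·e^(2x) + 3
The product is a 0·∞ indeterminate form at x → -∞.
Rewrite the product as 5x / e^(-2x) (an ∞/∞ form) and apply L'Hôpital, or use the standard hierarchy e^(2|x|) ≫ |x| as x → -∞.
The indeterminate product → 0, so the limit = 3.

Final answer: 3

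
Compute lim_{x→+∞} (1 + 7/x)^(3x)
As x → +∞: write (1 + 7/x)^(3x) = ((1 + 7/x)^x)^3 → (e^7)^3 = e^21.
Limit = e^(21).

Final answer: e^(21)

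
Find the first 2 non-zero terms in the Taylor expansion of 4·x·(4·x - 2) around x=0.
16·x^2 - 8·x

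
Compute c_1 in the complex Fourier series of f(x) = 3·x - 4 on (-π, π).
Compute the real Fourier coefficients first: a_1 = 0, b_1 = 6.
Then c_1 = (a_1 − i·b_1)/2 = -3·i.

Final answer: -3·i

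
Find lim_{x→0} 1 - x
Direct substitution at x = 0 gives 1.

Final answer: 1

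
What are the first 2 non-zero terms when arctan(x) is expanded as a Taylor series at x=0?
-x^3/3 + x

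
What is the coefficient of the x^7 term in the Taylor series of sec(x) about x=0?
Expand to order 7: sec(x) = 61·x^6/720 + 5·x^4/24 + x^2/2 + 1 + O(x^8).
The coefficient of x^7 is 0.

Final answer: 0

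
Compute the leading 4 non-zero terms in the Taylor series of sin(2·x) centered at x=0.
-8·x^7/315 + 4·x^5/15 - 4·x^3/3 + 2·x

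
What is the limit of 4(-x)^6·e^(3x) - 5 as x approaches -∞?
The product is a 0·∞ indeterminate form at x → -∞.
Rewrite the product as 4(-x)^6 / e^(-3x) (an ∞/∞ form) and apply L'Hôpital, or use the standard hierarchy e^(3|x|) ≫ |(-x)^6| as x → -∞.
The indeterminate product → 0, so the limit = -5.

Final answer: -5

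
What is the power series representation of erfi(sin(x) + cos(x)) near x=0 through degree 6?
11·e·x^6/(120·√(π)) - 21·e·x^5/(20·√(π)) - 17·e·x^4/(12·√(π)) - e·x^3/(3·√(π)) + e·x^2/√(π) + 2·e·x/√(π) + erfi(1)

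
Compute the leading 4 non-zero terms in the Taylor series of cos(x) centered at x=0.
-x^6/720 + x^4/24 - x^2/2 + 1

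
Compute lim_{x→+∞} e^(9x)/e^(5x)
This is an ∞/∞ indeterminate form as x → +∞.
Rewrite e^(9x)/e^(5x) = e^((9−5)x) = e^(4x); the exponent coefficient is 4 > 0 so e^(4x) → ∞.
Limit = ∞.

Final answer: ∞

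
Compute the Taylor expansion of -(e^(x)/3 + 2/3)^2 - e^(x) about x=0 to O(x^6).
-x^5/24 - 29·x^4/216 - 7·x^3/18 - 17·x^2/18 - 5·x/3 - 2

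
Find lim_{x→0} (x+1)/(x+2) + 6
Direct substitution at x = 0 gives 13/2.

Final answer: 13/2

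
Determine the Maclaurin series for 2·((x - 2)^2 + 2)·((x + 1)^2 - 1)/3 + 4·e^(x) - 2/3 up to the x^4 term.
5·x^4/6 - 2·x^3/3 + 2·x^2/3 + 12·x + 10/3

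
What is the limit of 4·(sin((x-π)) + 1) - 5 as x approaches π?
Direct substitution at x = π gives -1.

Final answer: -1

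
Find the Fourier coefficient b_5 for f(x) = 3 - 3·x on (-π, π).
b_5 = (1/π) ∫_{-π}^{π} f(x)·sin(5x) dx.
Evaluate the integral (use parity and integration by parts as needed): b_5 = -6/5.

Final answer: -6/5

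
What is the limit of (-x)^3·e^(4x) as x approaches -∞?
This is a 0·∞ indeterminate form at x → -∞.
Rewrite the product as (-x)^3 / e^(-4x) (an ∞/∞ form) and apply L'Hôpital, or use the standard hierarchy e^(4|x|) ≫ |(-x)^3| as x → -∞.
The indeterminate product → 0, so the limit = 0.

Final answer: 0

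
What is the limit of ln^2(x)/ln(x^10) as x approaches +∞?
This is an ∞/∞ indeterminate form as x → +∞.
Write ln(x^10) = 10·ln(x), reducing the quotient to ln(x)/10 → ∞.
Limit = ∞.

Final answer: ∞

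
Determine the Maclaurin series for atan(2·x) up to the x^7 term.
-128·x^7/7 + 32·x^5/5 - 8·x^3/3 + 2·x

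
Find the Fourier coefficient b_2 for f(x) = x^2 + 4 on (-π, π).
b_2 = (1/π) ∫_{-π}^{π} f(x)·sin(2x) dx.
Evaluate the integral (use parity and integration by parts as needed): b_2 = 0.

Final answer: 0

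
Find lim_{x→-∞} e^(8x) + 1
Evaluate the dominant behaviour as x → -∞; each term tends to a finite value or vanishes.
Limit = 1.

Final answer: 1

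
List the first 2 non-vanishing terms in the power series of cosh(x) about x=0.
x^2/2 + 1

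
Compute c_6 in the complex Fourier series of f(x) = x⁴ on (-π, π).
Compute the real Fourier coefficients first: a_6 = -1/27 + 2·π^2/9, b_6 = 0.
Then c_6 = (a_6 − i·b_6)/2 = -1/54 + π^2/9.

Final answer: -1/54 + π^2/9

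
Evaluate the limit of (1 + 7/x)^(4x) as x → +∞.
As x → +∞: write (1 + 7/x)^(4x) = ((1 + 7/x)^x)^4 → (e^7)^4 = e^28.
Limit = e^(28).

Final answer: e^(28)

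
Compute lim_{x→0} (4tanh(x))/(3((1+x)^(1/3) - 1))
Both numerator and denominator → 0 as x → 0; this is a 0/0 indeterminate form.
Expand each to leading order near x = 0: numerator ~ 4·x, denominator ~ x.
The limit of the ratio is 4.

Final answer: 4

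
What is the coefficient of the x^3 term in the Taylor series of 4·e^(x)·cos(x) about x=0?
Expand to order 3: 4·e^(x)·cos(x) = -4·x^3/3 + 4·x + 4 + O(x^4).
The coefficient of x^3 is -4/3.

Final answer: -4/3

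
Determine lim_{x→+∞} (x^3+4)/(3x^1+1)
This is an ∞/∞ indeterminate form as x → +∞.
Divide numerator and denominator by x^3 and let the lower-order terms vanish; the numerator's degree 3 exceeds the denominator's degree 1, so the quotient diverges.
Limit = ∞.

Final answer: ∞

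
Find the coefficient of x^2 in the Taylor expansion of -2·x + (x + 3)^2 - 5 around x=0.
Expand to order 2: -2·x + (x + 3)^2 - 5 = x^2 + 4·x + 4 + O(x^3).
The coefficient of x^2 is 1.

Final answer: 1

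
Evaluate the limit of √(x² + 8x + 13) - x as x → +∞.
This is an ∞ − ∞ indeterminate form.
Multiply and divide by the conjugate √(x²+8x + 13) + x; the x² terms cancel, leaving (8x + 13)/(√(x²+8x + 13)+x) → 8/2 = 4.
Limit = 4.

Final answer: 4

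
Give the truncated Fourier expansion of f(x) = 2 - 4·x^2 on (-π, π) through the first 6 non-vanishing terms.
16·cos(x) - 4·cos(2·x) + 16·cos(3·x)/9 - cos(4·x) + 16·cos(5·x)/25 - 4·π^2/3 + 2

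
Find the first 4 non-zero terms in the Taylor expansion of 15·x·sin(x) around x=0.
-x^8/336 + x^6/8 - 5·x^4/2 + 15·x^2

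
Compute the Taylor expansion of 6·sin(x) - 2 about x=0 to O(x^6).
x^5/20 - x^3 + 6·x - 2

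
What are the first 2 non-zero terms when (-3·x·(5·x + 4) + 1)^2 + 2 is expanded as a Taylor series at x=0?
3 - 24·x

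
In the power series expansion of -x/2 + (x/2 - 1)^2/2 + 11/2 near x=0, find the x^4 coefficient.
Expand to order 4: -x/2 + (x/2 - 1)^2/2 + 11/2 = x^2/8 - x + 6 + O(x^5).
The coefficient of x^4 is 0.

Final answer: 0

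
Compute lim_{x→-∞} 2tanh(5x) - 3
Evaluate the dominant behaviour as x → -∞; each term tends to a finite value or vanishes.
Limit = -5.

Final answer: -5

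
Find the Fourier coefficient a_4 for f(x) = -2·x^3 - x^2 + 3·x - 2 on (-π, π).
a_4 = (1/π) ∫_{-π}^{π} f(x)·cos(4x) dx.
Evaluate the integral (use parity and integration by parts as needed): a_4 = -1/4.

Final answer: -1/4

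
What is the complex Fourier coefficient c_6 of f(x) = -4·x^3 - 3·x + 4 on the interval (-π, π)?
Compute the real Fourier coefficients first: a_6 = 0, b_6 = 7/9 + 4·π^2/3.
Then c_6 = (a_6 − i·b_6)/2 = -2·i·π^2/3 - 7·i/18.

Final answer: -2·i·π^2/3 - 7·i/18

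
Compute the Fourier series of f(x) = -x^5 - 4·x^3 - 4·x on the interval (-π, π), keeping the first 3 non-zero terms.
(-200 - 2·π^4 + 32·π^2)·sin(x) + (-π^2 + 11/2 + π^4)·sin(2·x) + (-2·π^4/3 - 32·π^2/27 - 152/81)·sin(3·x)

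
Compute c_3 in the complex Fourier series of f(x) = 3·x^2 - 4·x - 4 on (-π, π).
Compute the real Fourier coefficients first: a_3 = -4/3, b_3 = -8/3.
Then c_3 = (a_3 − i·b_3)/2 = -2/3 + 4·i/3.

Final answer: -2/3 + 4·i/3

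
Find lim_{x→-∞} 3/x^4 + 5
Evaluate the dominant behaviour as x → -∞; each term tends to a finite value or vanishes.
Limit = 5.

Final answer: 5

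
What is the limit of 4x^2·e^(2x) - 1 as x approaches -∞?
The product is a 0·∞ indeterminate form at x → -∞.
Rewrite the product as 4x^2 / e^(-2x) (an ∞/∞ form) and apply L'Hôpital, or use the standard hierarchy e^(2|x|) ≫ |x^2| as x → -∞.
The indeterminate product → 0, so the limit = -1.

Final answer: -1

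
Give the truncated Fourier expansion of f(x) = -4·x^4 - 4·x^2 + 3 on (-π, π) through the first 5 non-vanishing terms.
(-176 + 32·π^2)·cos(x) + (8 - 8·π^2)·cos(2·x) + (-16/27 + 32·π^2/9)·cos(3·x) + (-2·π^2 - 1/4)·cos(4·x) - 4·π^4/5 - 4·π^2/3 + 3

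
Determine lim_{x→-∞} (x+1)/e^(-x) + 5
The quotient is an ∞/∞ indeterminate form as x → -∞.
Compare growth rates of the dominant terms (exponentials ≫ polynomials ≫ logarithms), or apply L'Hôpital's rule; the quotient → 0.
Adding the constant: 0 + 5 = 5. Limit = 5.

Final answer: 5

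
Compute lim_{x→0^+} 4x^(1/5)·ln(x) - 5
The product is a 0·∞ indeterminate form at x → 0⁺.
Rewrite the product as 4·ln(x) / x^(-1/5) and apply L'Hôpital, or use the standard hierarchy x^(-1/5) ≫ |ln x| as x → 0⁺.
The indeterminate product → 0, so the limit = -5.

Final answer: -5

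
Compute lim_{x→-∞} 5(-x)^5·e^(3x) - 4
The product is a 0·∞ indeterminate form at x → -∞.
Rewrite the product as 5(-x)^5 / e^(-3x) (an ∞/∞ form) and apply L'Hôpital, or use the standard hierarchy e^(3|x|) ≫ |(-x)^5| as x → -∞.
The indeterminate product → 0, so the limit = -4.

Final answer: -4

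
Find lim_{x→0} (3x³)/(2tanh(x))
Both numerator and denominator → 0 as x → 0; this is a 0/0 indeterminate form.
Expand each to leading order near x = 0: numerator ~ 3·x^3, denominator ~ 2·x.
The limit of the ratio is 0.

Final answer: 0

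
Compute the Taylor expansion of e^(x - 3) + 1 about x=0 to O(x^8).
x^7·e^(-3)/5040 + x^6·e^(-3)/720 + x^5·e^(-3)/120 + x^4·e^(-3)/24 + x^3·e^(-3)/6 + x^2·e^(-3)/2 + x·e^(-3) + e^(-3) + 1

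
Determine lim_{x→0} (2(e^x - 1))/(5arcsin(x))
Both numerator and denominator → 0 as x → 0; this is a 0/0 indeterminate form.
Expand each to leading order near x = 0: numerator ~ 2·x, denominator ~ 5·x.
The limit of the ratio is 2/5.

Final answer: 2/5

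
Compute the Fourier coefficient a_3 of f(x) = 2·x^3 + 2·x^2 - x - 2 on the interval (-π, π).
a_3 = (1/π) ∫_{-π}^{π} f(x)·cos(3x) dx.
Evaluate the integral (use parity and integration by parts as needed): a_3 = -8/9.

Final answer: -8/9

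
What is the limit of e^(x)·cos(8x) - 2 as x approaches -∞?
Evaluate the dominant behaviour as x → -∞; each term tends to a finite value or vanishes.
Limit = -2.

Final answer: -2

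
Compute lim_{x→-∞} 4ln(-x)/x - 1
The quotient is an ∞/∞ indeterminate form as x → -∞.
Compare growth rates of the dominant terms (exponentials ≫ polynomials ≫ logarithms), or apply L'Hôpital's rule; the quotient → 0.
Adding the constant: 0 - 1 = -1. Limit = -1.

Final answer: -1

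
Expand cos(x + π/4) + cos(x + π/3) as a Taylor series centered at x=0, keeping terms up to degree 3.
x^3·(√(2)/12 + √(3)/12) + x^2·(-√(2)/4 - 1/4) + x·(-√(3)/2 - √(2)/2) + 1/2 + √(2)/2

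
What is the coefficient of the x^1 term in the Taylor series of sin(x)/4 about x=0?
Expand to order 1: sin(x)/4 = x/4 + O(x^2).
The coefficient of x^1 is 1/4.

Final answer: 1/4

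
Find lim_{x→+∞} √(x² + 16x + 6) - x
This is an ∞ − ∞ indeterminate form.
Multiply and divide by the conjugate √(x²+16x + 6) + x; the x² terms cancel, leaving (16x + 6)/(√(x²+16x + 6)+x) → 16/2 = 8.
Limit = 8.

Final answer: 8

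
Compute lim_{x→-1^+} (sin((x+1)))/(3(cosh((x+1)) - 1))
Both numerator and denominator → 0 as x → -1^+; this is a 0/0 indeterminate form.
Expand each to leading order near x = -1: numerator ~ (x + 1), denominator ~ 3·(x + 1)^2/2.
The limit of the ratio is ∞.

Final answer: ∞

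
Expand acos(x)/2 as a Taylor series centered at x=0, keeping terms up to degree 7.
-5·x^7/224 - 3·x^5/80 - x^3/12 - x/2 + π/4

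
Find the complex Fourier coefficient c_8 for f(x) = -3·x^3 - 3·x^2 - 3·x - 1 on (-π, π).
Compute the real Fourier coefficients first: a_8 = -3/16, b_8 = 87/128 + 3·π^2/4.
Then c_8 = (a_8 − i·b_8)/2 = -3/32 - 3·i·π^2/8 - 87·i/256.

Final answer: -3/32 - 3·i·π^2/8 - 87·i/256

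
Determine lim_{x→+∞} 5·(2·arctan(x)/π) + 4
Evaluate the dominant behaviour as x → +∞; each term tends to a finite value or vanishes.
Limit = 9.

Final answer: 9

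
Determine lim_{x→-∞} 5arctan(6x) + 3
Evaluate the dominant behaviour as x → -∞; each term tends to a finite value or vanishes.
Limit = 3 - 5·π/2.

Final answer: 3 - 5·π/2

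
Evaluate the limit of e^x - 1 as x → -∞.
Evaluate the dominant behaviour as x → -∞; each term tends to a finite value or vanishes.
Limit = -1.

Final answer: -1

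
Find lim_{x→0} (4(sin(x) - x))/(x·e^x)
Both numerator and denominator → 0 as x → 0; this is a 0/0 indeterminate form.
Expand each to leading order near x = 0: numerator ~ -2·x^3/3, denominator ~ x.
The limit of the ratio is 0.

Final answer: 0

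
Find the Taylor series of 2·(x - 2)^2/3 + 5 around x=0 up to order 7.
2·x^2/3 - 8·x/3 + 23/3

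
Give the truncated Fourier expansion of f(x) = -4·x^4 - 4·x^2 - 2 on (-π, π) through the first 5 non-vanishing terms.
(-176 + 32·π^2)·cos(x) + (8 - 8·π^2)·cos(2·x) + (-16/27 + 32·π^2/9)·cos(3·x) + (-2·π^2 - 1/4)·cos(4·x) - 4·π^4/5 - 4·π^2/3 - 2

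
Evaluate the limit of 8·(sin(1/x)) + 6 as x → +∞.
Evaluate the dominant behaviour as x → +∞; each term tends to a finite value or vanishes.
Limit = 6.

Final answer: 6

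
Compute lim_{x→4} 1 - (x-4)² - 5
Direct substitution at x = 4 gives -4.

Final answer: -4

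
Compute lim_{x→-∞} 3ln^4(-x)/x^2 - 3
The quotient is an ∞/∞ indeterminate form as x → -∞.
Compare growth rates of the dominant terms (exponentials ≫ polynomials ≫ logarithms), or apply L'Hôpital's rule; the quotient → 0.
Adding the constant: 0 - 3 = -3. Limit = -3.

Final answer: -3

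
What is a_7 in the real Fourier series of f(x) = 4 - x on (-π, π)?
a_7 = (1/π) ∫_{-π}^{π} f(x)·cos(7x) dx.
Evaluate the integral (use parity and integration by parts as needed): a_7 = 0.

Final answer: 0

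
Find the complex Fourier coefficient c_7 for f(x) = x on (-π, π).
Compute the real Fourier coefficients first: a_7 = 0, b_7 = 2/7.
Then c_7 = (a_7 − i·b_7)/2 = -i/7.

Final answer: -i/7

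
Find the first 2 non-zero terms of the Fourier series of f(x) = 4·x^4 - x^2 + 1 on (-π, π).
(196 - 32·π^2)·cos(x) - π^2/3 + 1 + 4·π^4/5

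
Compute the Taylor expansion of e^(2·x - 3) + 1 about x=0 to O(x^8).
8·x^7·e^(-3)/315 + 4·x^6·e^(-3)/45 + 4·x^5·e^(-3)/15 + 2·x^4·e^(-3)/3 + 4·x^3·e^(-3)/3 + 2·x^2·e^(-3) + 2·x·e^(-3) + e^(-3) + 1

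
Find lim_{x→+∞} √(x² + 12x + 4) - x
As x → +∞: multiply by the conjugate to get (12x+4)/(√(x²+12x+4)+x); the denominator ~ 2x, so the limit is 12/2 = 6.
Limit = 6.

Final answer: 6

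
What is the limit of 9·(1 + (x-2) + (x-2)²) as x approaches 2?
Direct substitution at x = 2 gives 9.

Final answer: 9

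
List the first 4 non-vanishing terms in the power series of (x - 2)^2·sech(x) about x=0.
2·x^3 - x^2 - 4·x + 4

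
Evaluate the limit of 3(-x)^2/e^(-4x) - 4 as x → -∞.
The quotient is an ∞/∞ indeterminate form as x → -∞.
Compare growth rates of the dominant terms (exponentials ≫ polynomials ≫ logarithms), or apply L'Hôpital's rule; the quotient → 0.
Adding the constant: 0 - 4 = -4. Limit = -4.

Final answer: -4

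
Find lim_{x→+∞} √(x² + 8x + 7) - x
As x → +∞: multiply by the conjugate to get (8x+7)/(√(x²+8x+7)+x); the denominator ~ 2x, so the limit is 8/2 = 4.
Limit = 4.

Final answer: 4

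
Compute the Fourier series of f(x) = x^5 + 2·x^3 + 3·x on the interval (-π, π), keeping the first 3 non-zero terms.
(-36·π^2 + 2·π^4 + 222)·sin(x) + (-π^4 - 15/2 + 3·π^2)·sin(2·x) + (-4·π^2/27 + 170/81 + 2·π^4/3)·sin(3·x)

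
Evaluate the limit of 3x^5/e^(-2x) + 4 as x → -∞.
The quotient is an ∞/∞ indeterminate form as x → -∞.
Compare growth rates of the dominant terms (exponentials ≫ polynomials ≫ logarithms), or apply L'Hôpital's rule; the quotient → 0.
Adding the constant: 0 + 4 = 4. Limit = 4.

Final answer: 4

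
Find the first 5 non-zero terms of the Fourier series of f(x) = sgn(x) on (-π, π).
4·sin(x)/π + 4·sin(3·x)/(3·π) + 4·sin(5·x)/(5·π) + 4·sin(7·x)/(7·π) + 4·sin(9·x)/(9·π)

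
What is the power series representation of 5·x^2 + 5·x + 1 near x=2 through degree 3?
31 + 25·(x - 2) + 5·(x - 2)^2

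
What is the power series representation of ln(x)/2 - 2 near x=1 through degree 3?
-2 + (x - 1)/2 - (x - 1)^2/4 + (x - 1)^3/6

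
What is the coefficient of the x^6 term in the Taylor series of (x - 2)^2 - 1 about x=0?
Expand to order 6: (x - 2)^2 - 1 = x^2 - 4·x + 3 + O(x^7).
The coefficient of x^6 is 0.

Final answer: 0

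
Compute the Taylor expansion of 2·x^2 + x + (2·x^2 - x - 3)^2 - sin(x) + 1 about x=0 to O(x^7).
-x^5/120 + 4·x^4 - 23·x^3/6 - 9·x^2 + 6·x + 10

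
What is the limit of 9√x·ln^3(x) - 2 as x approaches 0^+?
The product is a 0·∞ indeterminate form at x → 0⁺.
Rewrite the product as 9·ln^3(x) / x^(-1/2) and apply L'Hôpital, or use the standard hierarchy x^(-1/2) ≫ |ln x|^3 as x → 0⁺.
The indeterminate product → 0, so the limit = -2.

Final answer: -2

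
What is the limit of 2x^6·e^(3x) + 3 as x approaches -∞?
The product is a 0·∞ indeterminate form at x → -∞.
Rewrite the product as 2x^6 / e^(-3x) (an ∞/∞ form) and apply L'Hôpital, or use the standard hierarchy e^(3|x|) ≫ |x^6| as x → -∞.
The indeterminate product → 0, so the limit = 3.

Final answer: 3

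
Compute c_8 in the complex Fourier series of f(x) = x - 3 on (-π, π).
Compute the real Fourier coefficients first: a_8 = 0, b_8 = -1/4.
Then c_8 = (a_8 − i·b_8)/2 = i/8.

Final answer: i/8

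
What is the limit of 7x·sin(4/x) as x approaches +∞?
As x → +∞: let u = 4/x → 0⁺; then 7·x·sin(4/x) = 7·4·sin(u)/u → 7·4·1 = 28.
Limit = 28.

Final answer: 28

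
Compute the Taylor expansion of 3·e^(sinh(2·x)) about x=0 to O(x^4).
8·x^3 + 6·x^2 + 6·x + 3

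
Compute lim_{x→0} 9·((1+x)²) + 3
Direct substitution at x = 0 gives 12.

Final answer: 12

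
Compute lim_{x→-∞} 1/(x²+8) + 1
Evaluate the dominant behaviour as x → -∞; each term tends to a finite value or vanishes.
Limit = 1.

Final answer: 1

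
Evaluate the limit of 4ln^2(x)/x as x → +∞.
This is an ∞/∞ indeterminate form as x → +∞.
The polynomial denominator x dominates the logarithmic numerator (any positive power of x ≫ ln^2(x) as x → ∞), so the quotient → 0.
Limit = 0.

Final answer: 0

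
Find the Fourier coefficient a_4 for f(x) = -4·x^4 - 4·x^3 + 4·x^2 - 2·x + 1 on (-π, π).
a_4 = (1/π) ∫_{-π}^{π} f(x)·cos(4x) dx.
Evaluate the integral (use parity and integration by parts as needed): a_4 = 7/4 - 2·π^2.

Final answer: 7/4 - 2·π^2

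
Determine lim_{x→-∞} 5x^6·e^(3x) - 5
The product is a 0·∞ indeterminate form at x → -∞.
Rewrite the product as 5x^6 / e^(-3x) (an ∞/∞ form) and apply L'Hôpital, or use the standard hierarchy e^(3|x|) ≫ |x^6| as x → -∞.
The indeterminate product → 0, so the limit = -5.

Final answer: -5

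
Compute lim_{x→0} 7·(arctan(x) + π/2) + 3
Direct substitution at x = 0 gives 3 + 7·π/2.

Final answer: 3 + 7·π/2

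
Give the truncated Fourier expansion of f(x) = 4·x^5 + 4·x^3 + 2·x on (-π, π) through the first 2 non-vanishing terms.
(-152·π^2 + 8·π^4 + 916)·sin(x) + (-4·π^4 - 26 + 16·π^2)·sin(2·x)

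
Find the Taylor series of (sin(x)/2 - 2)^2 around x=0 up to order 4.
-x^4/12 + x^3/3 + x^2/4 - 2·x + 4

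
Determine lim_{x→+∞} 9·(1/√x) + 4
Evaluate the dominant behaviour as x → +∞; each term tends to a finite value or vanishes.
Limit = 4.

Final answer: 4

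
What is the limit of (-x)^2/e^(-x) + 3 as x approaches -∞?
The quotient is an ∞/∞ indeterminate form as x → -∞.
Compare growth rates of the dominant terms (exponentials ≫ polynomials ≫ logarithms), or apply L'Hôpital's rule; the quotient → 0.
Adding the constant: 0 + 3 = 3. Limit = 3.

Final answer: 3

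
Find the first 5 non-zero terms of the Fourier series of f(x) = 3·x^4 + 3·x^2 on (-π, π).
(132 - 24·π^2)·cos(x) + (-6 + 6·π^2)·cos(2·x) + (4/9 - 8·π^2/3)·cos(3·x) + (3/16 + 3·π^2/2)·cos(4·x) + π^2 + 3·π^4/5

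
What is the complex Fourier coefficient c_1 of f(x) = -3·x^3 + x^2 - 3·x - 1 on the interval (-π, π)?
Compute the real Fourier coefficients first: a_1 = -4, b_1 = 30 - 6·π^2.
Then c_1 = (a_1 − i·b_1)/2 = -2 - 15·i + 3·i·π^2.

Final answer: -2 - 15·i + 3·i·π^2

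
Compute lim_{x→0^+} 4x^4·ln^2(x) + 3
The product is a 0·∞ indeterminate form at x → 0⁺.
Rewrite the product as 4·ln^2(x) / x^(-4) and apply L'Hôpital, or use the standard hierarchy x^(-4) ≫ |ln x|^2 as x → 0⁺.
The indeterminate product → 0, so the limit = 3.

Final answer: 3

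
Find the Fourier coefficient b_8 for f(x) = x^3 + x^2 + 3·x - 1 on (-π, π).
b_8 = (1/π) ∫_{-π}^{π} f(x)·sin(8x) dx.
Evaluate the integral (use parity and integration by parts as needed): b_8 = -π^2/4 - 93/128.

Final answer: -π^2/4 - 93/128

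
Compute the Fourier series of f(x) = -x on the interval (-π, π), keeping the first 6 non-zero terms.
-2·sin(x) + sin(2·x) - 2·sin(3·x)/3 + sin(4·x)/2 - 2·sin(5·x)/5 + sin(6·x)/3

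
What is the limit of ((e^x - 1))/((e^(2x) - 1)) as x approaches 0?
Both numerator and denominator → 0 as x → 0; this is a 0/0 indeterminate form.
Expand each to leading order near x = 0: numerator ~ x, denominator ~ 2·x.
The limit of the ratio is 1/2.

Final answer: 1/2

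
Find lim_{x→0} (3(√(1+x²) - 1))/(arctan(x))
Both numerator and denominator → 0 as x → 0; this is a 0/0 indeterminate form.
Expand each to leading order near x = 0: numerator ~ 3·x^2/2, denominator ~ x.
The limit of the ratio is 0.

Final answer: 0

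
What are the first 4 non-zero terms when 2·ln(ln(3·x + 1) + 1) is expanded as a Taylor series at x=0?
-945·x^4/4 + 63·x^3 - 18·x^2 + 6·x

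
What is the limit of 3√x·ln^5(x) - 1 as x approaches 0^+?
The product is a 0·∞ indeterminate form at x → 0⁺.
Rewrite the product as 3·ln^5(x) / x^(-1/2) and apply L'Hôpital, or use the standard hierarchy x^(-1/2) ≫ |ln x|^5 as x → 0⁺.
The indeterminate product → 0, so the limit = -1.

Final answer: -1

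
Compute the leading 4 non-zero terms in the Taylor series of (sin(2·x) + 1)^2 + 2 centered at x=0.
-8·x^3/3 + 4·x^2 + 4·x + 3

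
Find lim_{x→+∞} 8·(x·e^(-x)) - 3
Evaluate the dominant behaviour as x → +∞; each term tends to a finite value or vanishes.
Limit = -3.

Final answer: -3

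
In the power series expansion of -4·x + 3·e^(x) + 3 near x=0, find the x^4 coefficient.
Expand to order 4: -4·x + 3·e^(x) + 3 = x^4/8 + x^3/2 + 3·x^2/2 - x + 6 + O(x^5).
The coefficient of x^4 is 1/8.

Final answer: 1/8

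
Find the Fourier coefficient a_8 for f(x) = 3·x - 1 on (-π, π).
a_8 = (1/π) ∫_{-π}^{π} f(x)·cos(8x) dx.
Evaluate the integral (use parity and integration by parts as needed): a_8 = 0.

Final answer: 0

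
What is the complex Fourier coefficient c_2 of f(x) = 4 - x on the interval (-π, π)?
Compute the real Fourier coefficients first: a_2 = 0, b_2 = 1.
Then c_2 = (a_2 − i·b_2)/2 = -i/2.

Final answer: -i/2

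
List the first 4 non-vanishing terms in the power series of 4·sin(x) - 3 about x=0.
x^5/30 - 2·x^3/3 + 4·x - 3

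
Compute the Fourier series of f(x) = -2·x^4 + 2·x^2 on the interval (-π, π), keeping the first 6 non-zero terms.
(-104 + 16·π^2)·cos(x) + (8 - 4·π^2)·cos(2·x) + (-56/27 + 16·π^2/9)·cos(3·x) + (7/8 - π^2)·cos(4·x) + (-296/625 + 16·π^2/25)·cos(5·x) - 2·π^4/5 + 2·π^2/3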